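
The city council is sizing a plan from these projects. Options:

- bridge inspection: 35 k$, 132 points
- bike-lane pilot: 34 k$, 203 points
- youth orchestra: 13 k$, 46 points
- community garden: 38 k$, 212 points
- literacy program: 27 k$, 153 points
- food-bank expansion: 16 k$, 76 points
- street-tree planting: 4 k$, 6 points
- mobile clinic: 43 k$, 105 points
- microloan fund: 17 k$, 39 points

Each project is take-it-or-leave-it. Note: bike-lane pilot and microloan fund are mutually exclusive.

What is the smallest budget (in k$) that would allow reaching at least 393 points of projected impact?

Minimise k$ subject to total projected impact ≥ 393.
bike-lane pilot + community garden reaches 415 using 72 k$.
Any bundle with less than 72 k$ falls short of 393.

72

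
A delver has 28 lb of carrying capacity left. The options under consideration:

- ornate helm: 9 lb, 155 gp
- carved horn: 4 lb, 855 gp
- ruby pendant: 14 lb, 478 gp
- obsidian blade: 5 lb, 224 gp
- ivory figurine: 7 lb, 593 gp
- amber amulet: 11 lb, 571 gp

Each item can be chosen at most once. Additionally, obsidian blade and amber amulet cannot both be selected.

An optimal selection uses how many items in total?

3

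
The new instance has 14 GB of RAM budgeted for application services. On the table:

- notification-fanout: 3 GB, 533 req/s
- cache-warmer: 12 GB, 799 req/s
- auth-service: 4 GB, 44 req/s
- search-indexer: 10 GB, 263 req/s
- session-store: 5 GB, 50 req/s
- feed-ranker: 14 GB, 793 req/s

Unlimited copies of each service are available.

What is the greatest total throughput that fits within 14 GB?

2132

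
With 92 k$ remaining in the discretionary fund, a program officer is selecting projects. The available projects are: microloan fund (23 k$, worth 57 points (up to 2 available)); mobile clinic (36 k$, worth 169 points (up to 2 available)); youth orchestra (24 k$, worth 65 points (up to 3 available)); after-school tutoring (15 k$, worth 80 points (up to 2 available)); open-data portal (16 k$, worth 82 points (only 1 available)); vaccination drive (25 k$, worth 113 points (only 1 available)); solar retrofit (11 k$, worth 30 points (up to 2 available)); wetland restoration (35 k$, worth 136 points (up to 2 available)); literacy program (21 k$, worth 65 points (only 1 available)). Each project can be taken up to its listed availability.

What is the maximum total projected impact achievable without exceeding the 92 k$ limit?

Greedy by ratio would take mobile clinic + 2×after-school tutoring + open-data portal: 82 k$ used, total 411.
Replace after-school tutoring with vaccination drive: the trade gains 33 net, giving 444 at 92 k$.
That's the maximum — no swap from here does better than 444.

444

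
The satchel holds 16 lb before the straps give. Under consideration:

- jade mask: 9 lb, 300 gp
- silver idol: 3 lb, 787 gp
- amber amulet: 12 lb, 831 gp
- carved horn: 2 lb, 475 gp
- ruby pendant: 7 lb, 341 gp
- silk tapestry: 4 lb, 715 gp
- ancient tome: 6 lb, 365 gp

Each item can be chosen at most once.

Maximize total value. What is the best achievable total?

Best packing: silver idol + carved horn + silk tapestry + ancient tome — 15 lb, 2342 total.
The closest alternative, silver idol + carved horn + ruby pendant + silk tapestry, reaches only 2318.

2342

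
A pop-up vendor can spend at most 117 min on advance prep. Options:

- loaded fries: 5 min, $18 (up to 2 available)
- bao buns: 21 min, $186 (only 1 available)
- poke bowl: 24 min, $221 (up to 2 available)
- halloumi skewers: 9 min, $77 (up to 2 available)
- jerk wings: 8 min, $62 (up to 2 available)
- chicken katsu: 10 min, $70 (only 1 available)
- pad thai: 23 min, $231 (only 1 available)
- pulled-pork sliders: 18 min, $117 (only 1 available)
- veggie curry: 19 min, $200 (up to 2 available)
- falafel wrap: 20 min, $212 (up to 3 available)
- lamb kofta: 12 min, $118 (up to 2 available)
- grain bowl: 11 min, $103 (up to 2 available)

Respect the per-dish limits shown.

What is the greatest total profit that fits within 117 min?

1201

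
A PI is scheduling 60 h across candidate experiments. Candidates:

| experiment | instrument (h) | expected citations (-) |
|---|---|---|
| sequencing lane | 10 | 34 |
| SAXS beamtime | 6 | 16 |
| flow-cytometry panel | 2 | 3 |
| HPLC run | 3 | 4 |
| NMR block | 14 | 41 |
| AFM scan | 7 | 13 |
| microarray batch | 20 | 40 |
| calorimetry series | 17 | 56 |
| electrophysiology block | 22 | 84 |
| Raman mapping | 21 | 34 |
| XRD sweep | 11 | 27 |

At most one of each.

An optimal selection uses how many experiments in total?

Optimal total is 201.
One optimal bundle: sequencing lane + calorimetry series + electrophysiology block + XRD sweep (60 h).
Every optimal selection uses 4 experiments.

4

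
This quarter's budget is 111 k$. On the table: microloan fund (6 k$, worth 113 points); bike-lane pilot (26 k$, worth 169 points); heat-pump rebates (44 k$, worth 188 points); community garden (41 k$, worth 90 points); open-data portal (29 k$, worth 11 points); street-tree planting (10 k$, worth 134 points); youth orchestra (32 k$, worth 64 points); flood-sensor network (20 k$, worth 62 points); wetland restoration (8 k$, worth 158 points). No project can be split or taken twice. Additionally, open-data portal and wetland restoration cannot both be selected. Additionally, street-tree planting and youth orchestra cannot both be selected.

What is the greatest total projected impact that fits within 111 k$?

Ranking by ratio (projected impact/k$): wetland restoration 19.75, microloan fund 18.83, street-tree planting 13.40, bike-lane pilot 6.50.
Best packing: microloan fund + bike-lane pilot + heat-pump rebates + street-tree planting + wetland restoration — 94 k$, 762 total.
Next best is microloan fund + bike-lane pilot + community garden + street-tree planting + flood-sensor network + wetland restoration at 726 (111 k$) — short by 36.

762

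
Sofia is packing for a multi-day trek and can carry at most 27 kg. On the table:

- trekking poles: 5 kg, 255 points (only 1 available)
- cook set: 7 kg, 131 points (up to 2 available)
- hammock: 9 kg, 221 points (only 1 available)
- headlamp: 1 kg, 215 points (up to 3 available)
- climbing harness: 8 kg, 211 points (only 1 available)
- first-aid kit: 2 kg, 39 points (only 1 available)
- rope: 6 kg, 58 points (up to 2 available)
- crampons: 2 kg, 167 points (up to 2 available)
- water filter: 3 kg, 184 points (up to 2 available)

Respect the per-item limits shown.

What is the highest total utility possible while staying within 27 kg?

1823

Taking the top-ratio items first gives trekking poles + 3×headlamp + climbing harness + 2×crampons + 2×water filter for 1813 (26 kg).
The 8 kg tied up in climbing harness is better spent on hammock — total rises to 1823 (27 kg).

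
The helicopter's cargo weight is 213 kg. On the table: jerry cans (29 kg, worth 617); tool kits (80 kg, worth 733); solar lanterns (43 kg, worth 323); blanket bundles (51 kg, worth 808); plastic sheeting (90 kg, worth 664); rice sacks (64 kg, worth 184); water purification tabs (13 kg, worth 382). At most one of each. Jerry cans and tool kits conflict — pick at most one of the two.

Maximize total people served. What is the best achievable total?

Density check — water purification tabs 29.38, jerry cans 21.28, blanket bundles 15.84, tool kits 9.16 are the best per kg.
Taking jerry cans + blanket bundles + plastic sheeting + water purification tabs: 183 kg used, 2471 in people served.
Next best is jerry cans + solar lanterns + blanket bundles + plastic sheeting at 2412 (213 kg) — short by 59.

2471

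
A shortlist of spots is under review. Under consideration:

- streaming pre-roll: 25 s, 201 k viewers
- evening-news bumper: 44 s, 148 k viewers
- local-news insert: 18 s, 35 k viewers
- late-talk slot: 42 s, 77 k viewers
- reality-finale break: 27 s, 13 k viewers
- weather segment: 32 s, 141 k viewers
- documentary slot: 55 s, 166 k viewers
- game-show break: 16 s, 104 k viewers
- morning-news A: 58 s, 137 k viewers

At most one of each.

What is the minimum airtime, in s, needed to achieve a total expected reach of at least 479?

Minimise s subject to total expected reach ≥ 479.
streaming pre-roll + local-news insert + weather segment + game-show break: 481 expected reach at 91 s.
Any bundle with less than 91 s falls short of 479.

91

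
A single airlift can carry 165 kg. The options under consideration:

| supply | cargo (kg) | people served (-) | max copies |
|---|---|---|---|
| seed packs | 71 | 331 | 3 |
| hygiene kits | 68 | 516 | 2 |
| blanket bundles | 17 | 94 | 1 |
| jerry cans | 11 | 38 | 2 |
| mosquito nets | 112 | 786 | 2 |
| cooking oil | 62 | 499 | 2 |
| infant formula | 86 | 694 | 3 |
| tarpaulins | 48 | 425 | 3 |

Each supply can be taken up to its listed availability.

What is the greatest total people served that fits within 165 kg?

1369

Best packing: blanket bundles + 3×tarpaulins — 161 kg, 1369 total.
That's the maximum — no swap from here does better than 1369.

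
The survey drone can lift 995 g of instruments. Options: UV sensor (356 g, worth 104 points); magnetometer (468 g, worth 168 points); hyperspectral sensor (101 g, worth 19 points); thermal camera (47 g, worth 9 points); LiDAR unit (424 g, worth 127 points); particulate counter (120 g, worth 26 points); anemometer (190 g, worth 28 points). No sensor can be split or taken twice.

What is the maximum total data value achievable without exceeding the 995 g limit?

Filling by ratio: magnetometer + thermal camera + LiDAR unit for 304, with 56 g left unused.
The 47 g tied up in thermal camera is better spent on hyperspectral sensor — total rises to 314 (993 g).
Every other selection either busts 995 g or fails to beat 314.

314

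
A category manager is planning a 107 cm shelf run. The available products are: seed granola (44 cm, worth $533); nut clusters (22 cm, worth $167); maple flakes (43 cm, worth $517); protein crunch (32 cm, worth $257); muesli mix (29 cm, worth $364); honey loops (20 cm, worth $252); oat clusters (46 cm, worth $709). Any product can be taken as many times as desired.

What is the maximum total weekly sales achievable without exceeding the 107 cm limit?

1465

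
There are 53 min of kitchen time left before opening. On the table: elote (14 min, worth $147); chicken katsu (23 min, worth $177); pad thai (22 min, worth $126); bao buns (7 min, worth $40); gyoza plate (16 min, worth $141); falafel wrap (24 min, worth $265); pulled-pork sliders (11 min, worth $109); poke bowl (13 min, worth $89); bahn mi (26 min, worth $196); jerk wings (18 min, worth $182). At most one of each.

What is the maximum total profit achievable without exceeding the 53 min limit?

556

By profit per min: falafel wrap 11.04, elote 10.50, jerk wings 10.11 lead.
The ratio heuristic lands on elote + falafel wrap + pulled-pork sliders (521) but leaves 4 min idle.
Dropping elote frees 14 min; slotting in jerk wings (18 min) lifts the total to 556 at 53 min.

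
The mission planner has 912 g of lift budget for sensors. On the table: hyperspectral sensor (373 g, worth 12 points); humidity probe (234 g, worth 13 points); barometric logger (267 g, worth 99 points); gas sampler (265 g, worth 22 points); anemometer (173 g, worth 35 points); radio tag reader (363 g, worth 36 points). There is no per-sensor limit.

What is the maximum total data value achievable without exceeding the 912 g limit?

297

Best packing: 3×barometric logger — 801 g, 297 total.
Every other selection either busts 912 g or fails to beat 297.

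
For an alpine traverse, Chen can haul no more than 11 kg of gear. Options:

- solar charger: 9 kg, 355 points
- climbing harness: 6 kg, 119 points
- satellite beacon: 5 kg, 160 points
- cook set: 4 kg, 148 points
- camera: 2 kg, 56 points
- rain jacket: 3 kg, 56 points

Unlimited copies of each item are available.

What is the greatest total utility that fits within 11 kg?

Taking solar charger + camera: 11 kg used, 411 in utility.
Every other selection either busts 11 kg or fails to beat 411.

411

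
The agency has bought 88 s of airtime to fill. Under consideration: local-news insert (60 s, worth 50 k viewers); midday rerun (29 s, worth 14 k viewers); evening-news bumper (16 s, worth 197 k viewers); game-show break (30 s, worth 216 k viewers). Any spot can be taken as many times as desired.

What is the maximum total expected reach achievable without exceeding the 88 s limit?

985

Ranking by ratio (expected reach/s): evening-news bumper 12.31, game-show break 7.20, local-news insert 0.83.
Taking 5×evening-news bumper: 80 s used, 985 in expected reach.
No other feasible combination exceeds 985.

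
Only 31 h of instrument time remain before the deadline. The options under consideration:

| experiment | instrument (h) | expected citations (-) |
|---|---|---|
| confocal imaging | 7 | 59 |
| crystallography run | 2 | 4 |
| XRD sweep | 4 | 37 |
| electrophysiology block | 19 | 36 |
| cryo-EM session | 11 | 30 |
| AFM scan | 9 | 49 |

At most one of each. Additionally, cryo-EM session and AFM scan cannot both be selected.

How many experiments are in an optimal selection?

4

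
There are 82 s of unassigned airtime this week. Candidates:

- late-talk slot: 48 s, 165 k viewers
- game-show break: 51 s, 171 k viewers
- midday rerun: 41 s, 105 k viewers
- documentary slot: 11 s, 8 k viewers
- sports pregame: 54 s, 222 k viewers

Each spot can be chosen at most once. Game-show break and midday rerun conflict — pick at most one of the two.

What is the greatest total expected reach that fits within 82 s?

230

By expected reach per s: sports pregame 4.11, late-talk slot 3.44, game-show break 3.35 lead.
Documentary slot + sports pregame uses 65 of the 82 s and totals 230.
No other feasible combination exceeds 230.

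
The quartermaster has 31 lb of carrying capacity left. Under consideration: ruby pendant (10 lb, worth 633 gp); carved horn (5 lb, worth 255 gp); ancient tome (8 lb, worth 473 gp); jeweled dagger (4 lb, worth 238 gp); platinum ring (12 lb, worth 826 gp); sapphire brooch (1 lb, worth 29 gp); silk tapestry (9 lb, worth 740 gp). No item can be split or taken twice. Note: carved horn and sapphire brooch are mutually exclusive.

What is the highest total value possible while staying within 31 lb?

2199

Taking ruby pendant + platinum ring + silk tapestry: 31 lb used, 2199 in value.
The closest alternative, ruby pendant + ancient tome + jeweled dagger + silk tapestry, reaches only 2084.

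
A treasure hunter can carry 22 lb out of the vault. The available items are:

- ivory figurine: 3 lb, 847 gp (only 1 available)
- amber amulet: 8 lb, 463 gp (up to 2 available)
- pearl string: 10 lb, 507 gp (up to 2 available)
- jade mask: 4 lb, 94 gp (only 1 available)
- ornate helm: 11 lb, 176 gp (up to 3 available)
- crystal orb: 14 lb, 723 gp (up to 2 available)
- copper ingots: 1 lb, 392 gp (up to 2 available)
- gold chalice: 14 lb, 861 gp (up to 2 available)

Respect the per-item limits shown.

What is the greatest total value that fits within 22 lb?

2557

The ratio heuristic lands on ivory figurine + 2×copper ingots + gold chalice (2492) but leaves 3 lb idle.
Dropping gold chalice frees 14 lb; slotting in 2×amber amulet (16 lb) lifts the total to 2557 at 21 lb.
The spare 1 lb is too small for any remaining item, and no exchange beats 2557.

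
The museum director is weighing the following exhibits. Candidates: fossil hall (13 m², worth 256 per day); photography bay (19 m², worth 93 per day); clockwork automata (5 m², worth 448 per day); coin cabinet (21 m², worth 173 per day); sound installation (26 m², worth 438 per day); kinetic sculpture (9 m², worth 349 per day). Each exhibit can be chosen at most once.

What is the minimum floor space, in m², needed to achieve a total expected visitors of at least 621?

14

Need the lightest bundle worth ≥ 621.
Taking clockwork automata + kinetic sculpture gives 797 (≥ 621) for 14 m².
Below 14 m² the best achievable stays under 621.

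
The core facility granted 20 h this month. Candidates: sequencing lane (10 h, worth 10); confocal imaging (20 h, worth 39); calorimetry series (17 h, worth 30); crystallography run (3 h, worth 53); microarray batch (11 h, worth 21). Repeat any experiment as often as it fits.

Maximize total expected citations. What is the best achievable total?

318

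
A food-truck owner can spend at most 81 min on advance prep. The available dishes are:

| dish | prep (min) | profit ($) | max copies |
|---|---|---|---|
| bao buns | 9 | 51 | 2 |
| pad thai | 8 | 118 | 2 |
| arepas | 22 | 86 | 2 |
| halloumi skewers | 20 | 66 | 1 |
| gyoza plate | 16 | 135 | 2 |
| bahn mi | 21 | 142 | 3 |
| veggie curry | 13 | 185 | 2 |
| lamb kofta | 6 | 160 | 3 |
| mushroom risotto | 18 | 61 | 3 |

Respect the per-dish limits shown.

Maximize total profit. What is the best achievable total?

1228

The ratio heuristic lands on 2×pad thai + gyoza plate + 2×veggie curry + 3×lamb kofta (1221) but leaves 5 min idle.
The 16 min tied up in gyoza plate is better spent on bahn mi — total rises to 1228 (81 min).
Every other selection either busts 81 min or exceeds an availability limit or fails to beat 1228.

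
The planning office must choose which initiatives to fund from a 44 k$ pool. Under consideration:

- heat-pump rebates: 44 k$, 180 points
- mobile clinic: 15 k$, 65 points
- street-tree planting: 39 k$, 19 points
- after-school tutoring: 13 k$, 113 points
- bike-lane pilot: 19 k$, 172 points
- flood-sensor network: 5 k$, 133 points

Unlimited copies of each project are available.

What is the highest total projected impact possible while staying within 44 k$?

1064

The ratio ordering already packs tightly: 8×flood-sensor network, 40 k$, 1064.
No other feasible combination exceeds 1064.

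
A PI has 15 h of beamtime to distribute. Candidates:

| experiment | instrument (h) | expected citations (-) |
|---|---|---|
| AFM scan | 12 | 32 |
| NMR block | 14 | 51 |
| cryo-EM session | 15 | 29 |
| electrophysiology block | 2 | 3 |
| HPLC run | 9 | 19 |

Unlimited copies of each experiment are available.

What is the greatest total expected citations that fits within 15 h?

51

Density check — NMR block 3.64, AFM scan 2.67, HPLC run 2.11, cryo-EM session 1.93 are the best per h.
Taking NMR block: 14 h used, 51 in expected citations.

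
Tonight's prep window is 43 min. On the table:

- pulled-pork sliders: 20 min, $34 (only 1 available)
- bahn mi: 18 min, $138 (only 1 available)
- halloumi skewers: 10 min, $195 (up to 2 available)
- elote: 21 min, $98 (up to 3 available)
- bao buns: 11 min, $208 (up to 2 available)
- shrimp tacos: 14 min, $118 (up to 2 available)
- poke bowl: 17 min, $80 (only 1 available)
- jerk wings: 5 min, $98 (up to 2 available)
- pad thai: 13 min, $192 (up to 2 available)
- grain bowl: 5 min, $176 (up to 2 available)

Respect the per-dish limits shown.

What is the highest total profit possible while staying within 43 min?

The ratio heuristic lands on 2×halloumi skewers + 2×jerk wings + 2×grain bowl (938) but leaves 3 min idle.
The 20 min tied up in 2×halloumi skewers is better spent on 2×bao buns — total rises to 964 (42 min).
That's the maximum — no swap from here does better than 964.

964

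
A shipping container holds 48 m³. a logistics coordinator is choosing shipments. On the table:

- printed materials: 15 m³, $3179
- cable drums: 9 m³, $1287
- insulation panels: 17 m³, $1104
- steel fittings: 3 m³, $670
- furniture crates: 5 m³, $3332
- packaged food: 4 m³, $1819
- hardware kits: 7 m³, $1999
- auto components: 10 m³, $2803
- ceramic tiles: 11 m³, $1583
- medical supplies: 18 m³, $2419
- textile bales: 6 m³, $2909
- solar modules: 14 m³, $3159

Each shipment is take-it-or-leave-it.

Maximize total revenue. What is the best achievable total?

The ratio heuristic lands on furniture crates + packaged food + hardware kits + auto components + textile bales + solar modules (16021) but leaves 2 m³ idle.
Replace solar modules with printed materials: the trade gains 20 net, giving 16041 at 47 m³.
Next best is furniture crates + packaged food + hardware kits + auto components + textile bales + solar modules at 16021 (46 m³) — short by 20.

16041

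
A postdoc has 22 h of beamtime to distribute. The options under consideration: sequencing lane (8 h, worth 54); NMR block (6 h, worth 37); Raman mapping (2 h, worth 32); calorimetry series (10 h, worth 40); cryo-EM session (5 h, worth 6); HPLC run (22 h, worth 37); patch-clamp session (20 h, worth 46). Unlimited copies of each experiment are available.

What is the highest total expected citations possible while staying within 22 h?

By expected citations per h: Raman mapping 16.00, sequencing lane 6.75, NMR block 6.17 lead.
11×Raman mapping uses 22 of the 22 h and totals 352.
Nothing else within 22 h beats 352.

352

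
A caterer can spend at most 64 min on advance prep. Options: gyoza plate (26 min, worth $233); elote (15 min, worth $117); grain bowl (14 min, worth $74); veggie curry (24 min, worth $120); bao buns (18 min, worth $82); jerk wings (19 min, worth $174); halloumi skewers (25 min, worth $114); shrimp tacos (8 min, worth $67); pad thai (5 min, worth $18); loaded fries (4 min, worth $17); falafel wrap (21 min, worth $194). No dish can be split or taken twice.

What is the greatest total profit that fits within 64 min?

Taking elote + jerk wings + shrimp tacos + falafel wrap: 63 min used, 552 in profit.
No other feasible combination exceeds 552.

552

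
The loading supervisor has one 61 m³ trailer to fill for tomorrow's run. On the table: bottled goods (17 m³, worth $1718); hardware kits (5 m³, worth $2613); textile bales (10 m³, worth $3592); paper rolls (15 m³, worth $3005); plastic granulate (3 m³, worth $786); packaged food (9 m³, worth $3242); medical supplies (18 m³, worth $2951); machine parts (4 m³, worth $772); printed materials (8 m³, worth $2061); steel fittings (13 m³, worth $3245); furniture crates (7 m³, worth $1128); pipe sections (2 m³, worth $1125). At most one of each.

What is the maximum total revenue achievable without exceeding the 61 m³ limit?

18564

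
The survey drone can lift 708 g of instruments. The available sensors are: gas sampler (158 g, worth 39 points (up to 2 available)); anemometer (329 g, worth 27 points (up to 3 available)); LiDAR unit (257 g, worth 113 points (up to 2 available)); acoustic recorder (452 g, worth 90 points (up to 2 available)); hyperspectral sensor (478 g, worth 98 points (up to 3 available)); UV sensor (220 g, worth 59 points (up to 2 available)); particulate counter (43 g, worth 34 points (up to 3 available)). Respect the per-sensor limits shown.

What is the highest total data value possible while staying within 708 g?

By data value per g: particulate counter 0.79, LiDAR unit 0.44, UV sensor 0.27, gas sampler 0.25 lead.
Best packing: 2×LiDAR unit + 3×particulate counter — 643 g, 328 total.
No other feasible combination exceeds 328.

328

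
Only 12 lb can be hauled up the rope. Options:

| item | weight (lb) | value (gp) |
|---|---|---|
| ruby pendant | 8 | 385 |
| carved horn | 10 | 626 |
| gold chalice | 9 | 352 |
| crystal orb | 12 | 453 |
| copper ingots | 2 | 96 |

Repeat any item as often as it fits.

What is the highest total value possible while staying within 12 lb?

722

Taking carved horn + copper ingots: 12 lb used, 722 in value.
Every other selection either busts 12 lb or fails to beat 722.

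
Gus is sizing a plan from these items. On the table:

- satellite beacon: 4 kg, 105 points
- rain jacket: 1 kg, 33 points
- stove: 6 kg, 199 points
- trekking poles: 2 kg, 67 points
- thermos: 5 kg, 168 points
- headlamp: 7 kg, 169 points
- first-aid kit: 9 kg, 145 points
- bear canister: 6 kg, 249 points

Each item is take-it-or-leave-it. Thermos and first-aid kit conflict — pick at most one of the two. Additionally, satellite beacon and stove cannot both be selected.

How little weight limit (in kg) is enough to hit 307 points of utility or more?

Need the lightest bundle worth ≥ 307.
Taking trekking poles + bear canister gives 316 (≥ 307) for 8 kg.
No combination under 8 kg hits 307.

8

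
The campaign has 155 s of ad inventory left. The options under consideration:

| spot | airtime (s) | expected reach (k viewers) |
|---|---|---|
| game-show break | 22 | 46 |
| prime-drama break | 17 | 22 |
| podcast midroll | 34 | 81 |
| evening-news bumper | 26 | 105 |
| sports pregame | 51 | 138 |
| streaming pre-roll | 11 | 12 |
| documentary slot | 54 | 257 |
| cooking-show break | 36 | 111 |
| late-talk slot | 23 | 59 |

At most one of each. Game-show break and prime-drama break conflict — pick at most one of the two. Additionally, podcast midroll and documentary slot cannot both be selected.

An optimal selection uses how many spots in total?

4

Optimal total is 559.
One optimal bundle: evening-news bumper + sports pregame + documentary slot + late-talk slot (154 s).
Any selection reaching 559 contains exactly 4 spots.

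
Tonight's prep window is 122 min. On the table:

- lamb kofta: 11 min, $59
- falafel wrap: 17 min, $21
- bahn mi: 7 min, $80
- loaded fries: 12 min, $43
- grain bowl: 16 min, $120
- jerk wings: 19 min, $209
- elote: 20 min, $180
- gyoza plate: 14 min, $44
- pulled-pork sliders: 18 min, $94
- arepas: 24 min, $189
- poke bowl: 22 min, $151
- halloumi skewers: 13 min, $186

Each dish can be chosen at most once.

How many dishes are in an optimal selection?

7

Best achievable profit is 1115.
bahn mi + grain bowl + jerk wings + elote + arepas + poke bowl + halloumi skewers hits 1115 at 121 min.
Any selection reaching 1115 contains exactly 7 dishes.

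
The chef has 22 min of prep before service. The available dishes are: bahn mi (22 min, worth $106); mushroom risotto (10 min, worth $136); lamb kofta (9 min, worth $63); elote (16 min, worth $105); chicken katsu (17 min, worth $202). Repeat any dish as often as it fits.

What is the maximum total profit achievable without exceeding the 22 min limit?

2×mushroom risotto uses 20 of the 22 min and totals 272.
No other feasible combination exceeds 272.

272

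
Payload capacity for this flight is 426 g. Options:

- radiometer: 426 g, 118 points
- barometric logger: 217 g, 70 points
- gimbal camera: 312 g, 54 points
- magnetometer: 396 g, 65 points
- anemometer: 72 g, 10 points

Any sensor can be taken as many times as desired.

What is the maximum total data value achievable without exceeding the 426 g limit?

118

Greedy by ratio would take barometric logger + 2×anemometer: 361 g used, total 90.
Replace barometric logger and 2×anemometer with radiometer: the trade gains 28 net, giving 118 at 426 g.
That's the maximum — no swap from here does better than 118.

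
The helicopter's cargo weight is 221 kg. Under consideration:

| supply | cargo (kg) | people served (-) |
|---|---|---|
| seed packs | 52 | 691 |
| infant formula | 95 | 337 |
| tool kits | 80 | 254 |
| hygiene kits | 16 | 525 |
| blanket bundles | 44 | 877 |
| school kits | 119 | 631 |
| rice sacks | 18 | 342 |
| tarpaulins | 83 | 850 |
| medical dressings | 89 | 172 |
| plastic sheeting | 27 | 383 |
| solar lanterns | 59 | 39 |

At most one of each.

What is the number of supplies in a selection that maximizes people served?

5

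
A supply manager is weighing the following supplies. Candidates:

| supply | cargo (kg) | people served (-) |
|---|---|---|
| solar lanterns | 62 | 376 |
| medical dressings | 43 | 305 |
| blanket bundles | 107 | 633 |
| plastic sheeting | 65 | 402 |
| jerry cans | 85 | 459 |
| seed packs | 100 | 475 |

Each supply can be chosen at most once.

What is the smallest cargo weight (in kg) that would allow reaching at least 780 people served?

Look for the lowest-cargo combination reaching 780.
medical dressings + seed packs reaches 780 using 143 kg.
No combination under 143 kg hits 780.

143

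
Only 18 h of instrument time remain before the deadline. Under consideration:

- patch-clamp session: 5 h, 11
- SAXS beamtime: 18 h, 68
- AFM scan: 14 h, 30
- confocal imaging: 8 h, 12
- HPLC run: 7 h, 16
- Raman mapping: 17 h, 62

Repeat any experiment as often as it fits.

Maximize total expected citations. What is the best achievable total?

68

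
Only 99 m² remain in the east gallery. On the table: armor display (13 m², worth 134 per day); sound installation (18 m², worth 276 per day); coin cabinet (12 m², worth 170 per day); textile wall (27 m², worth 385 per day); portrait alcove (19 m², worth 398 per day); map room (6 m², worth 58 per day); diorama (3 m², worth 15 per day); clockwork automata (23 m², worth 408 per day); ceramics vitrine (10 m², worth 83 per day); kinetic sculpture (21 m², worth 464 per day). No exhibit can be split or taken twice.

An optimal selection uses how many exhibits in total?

6

Optimal total is 1774.
sound installation + coin cabinet + portrait alcove + map room + clockwork automata + kinetic sculpture hits 1774 at 99 m².
Any selection reaching 1774 contains exactly 6 exhibits.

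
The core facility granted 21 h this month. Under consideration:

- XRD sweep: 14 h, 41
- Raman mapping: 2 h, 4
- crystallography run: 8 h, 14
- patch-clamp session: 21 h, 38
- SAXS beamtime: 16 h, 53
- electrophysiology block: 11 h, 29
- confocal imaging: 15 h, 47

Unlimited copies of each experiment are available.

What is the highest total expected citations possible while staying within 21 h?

Taking 2×Raman mapping + SAXS beamtime: 20 h used, 61 in expected citations.
The spare 1 h is too small for any remaining experiment, and no exchange beats 61.

61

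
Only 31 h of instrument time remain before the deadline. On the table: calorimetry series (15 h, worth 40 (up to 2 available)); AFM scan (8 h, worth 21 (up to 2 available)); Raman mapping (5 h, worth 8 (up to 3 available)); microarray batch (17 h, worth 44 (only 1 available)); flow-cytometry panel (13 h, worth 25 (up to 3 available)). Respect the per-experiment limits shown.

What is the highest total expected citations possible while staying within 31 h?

Density check — calorimetry series 2.67, AFM scan 2.62, microarray batch 2.59, flow-cytometry panel 1.92 are the best per h.
Filling by ratio: 2×calorimetry series for 80, with 1 h left unused.
The 15 h tied up in calorimetry series is better spent on 2×AFM scan — total rises to 82 (31 h).
Every other selection either busts 31 h or exceeds an availability limit or fails to beat 82.

82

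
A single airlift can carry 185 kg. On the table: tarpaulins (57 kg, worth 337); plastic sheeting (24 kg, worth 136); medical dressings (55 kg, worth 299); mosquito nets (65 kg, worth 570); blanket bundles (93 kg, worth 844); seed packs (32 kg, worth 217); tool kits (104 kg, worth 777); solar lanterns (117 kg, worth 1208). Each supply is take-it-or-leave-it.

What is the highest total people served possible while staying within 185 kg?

Ranking by ratio (people served/kg): solar lanterns 10.32, blanket bundles 9.08, mosquito nets 8.77, tool kits 7.47.
Mosquito nets + solar lanterns uses 182 of the 185 kg and totals 1778.

1778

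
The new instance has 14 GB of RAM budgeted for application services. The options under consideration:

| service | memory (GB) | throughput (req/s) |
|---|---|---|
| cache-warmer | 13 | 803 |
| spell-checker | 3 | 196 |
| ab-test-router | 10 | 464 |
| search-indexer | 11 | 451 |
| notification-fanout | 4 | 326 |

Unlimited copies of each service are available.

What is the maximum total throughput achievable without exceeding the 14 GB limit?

1044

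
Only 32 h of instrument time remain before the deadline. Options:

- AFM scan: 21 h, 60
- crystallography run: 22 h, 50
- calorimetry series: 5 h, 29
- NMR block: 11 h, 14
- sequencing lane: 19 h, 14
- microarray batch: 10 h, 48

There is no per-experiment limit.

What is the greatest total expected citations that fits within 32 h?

174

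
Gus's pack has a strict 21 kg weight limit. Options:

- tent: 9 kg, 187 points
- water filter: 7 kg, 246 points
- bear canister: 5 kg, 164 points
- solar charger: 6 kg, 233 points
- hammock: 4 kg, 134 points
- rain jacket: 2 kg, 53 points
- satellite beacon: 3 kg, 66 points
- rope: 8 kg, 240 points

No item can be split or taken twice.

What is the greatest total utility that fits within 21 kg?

A density-first pass picks water filter + solar charger + hammock + rain jacket — 666 at 19 kg.
Dropping hammock and rain jacket frees 6 kg; slotting in rope (8 kg) lifts the total to 719 at 21 kg.
An exhaustive check of the 256 subsets confirms 719.

719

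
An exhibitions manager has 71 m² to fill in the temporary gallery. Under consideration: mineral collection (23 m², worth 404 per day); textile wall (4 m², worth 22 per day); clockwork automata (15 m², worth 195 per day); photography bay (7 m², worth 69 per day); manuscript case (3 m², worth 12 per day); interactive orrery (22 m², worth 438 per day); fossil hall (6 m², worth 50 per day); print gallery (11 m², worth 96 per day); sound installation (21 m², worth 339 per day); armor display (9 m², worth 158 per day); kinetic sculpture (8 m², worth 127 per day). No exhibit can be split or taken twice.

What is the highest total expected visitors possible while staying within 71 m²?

The ratio heuristic lands on mineral collection + photography bay + interactive orrery + armor display + kinetic sculpture (1196) but leaves 2 m² idle.
Reworking the packing: mineral collection + textile wall + interactive orrery + sound installation uses 70 m² and improves the total to 1203.
An exhaustive check of the 2048 subsets confirms 1203.

1203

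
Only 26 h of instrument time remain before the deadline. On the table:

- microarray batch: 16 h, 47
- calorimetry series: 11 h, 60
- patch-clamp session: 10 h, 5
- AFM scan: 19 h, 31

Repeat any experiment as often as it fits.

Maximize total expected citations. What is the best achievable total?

120

The ratio ordering already packs tightly: 2×calorimetry series, 22 h, 120.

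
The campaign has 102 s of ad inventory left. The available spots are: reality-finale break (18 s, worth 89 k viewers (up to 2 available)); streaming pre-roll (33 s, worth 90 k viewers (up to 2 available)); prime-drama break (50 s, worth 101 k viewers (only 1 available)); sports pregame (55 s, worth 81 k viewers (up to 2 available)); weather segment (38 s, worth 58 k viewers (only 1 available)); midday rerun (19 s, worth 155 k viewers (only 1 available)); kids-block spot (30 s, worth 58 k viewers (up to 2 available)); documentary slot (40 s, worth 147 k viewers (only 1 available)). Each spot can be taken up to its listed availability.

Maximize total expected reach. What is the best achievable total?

Ranking by ratio (expected reach/s): midday rerun 8.16, reality-finale break 4.94, documentary slot 3.67, streaming pre-roll 2.73.
The ratio ordering already packs tightly: 2×reality-finale break + midday rerun + documentary slot, 95 s, 480.

480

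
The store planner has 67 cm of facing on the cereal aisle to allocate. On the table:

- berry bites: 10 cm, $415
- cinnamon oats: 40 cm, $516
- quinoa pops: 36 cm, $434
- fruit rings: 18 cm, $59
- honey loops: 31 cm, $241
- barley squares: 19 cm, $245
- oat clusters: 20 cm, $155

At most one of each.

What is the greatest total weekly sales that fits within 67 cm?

1094

By weekly sales per cm: berry bites 41.50, cinnamon oats 12.90, barley squares 12.89 lead.
Greedy by ratio would take berry bites + cinnamon oats: 50 cm used, total 931.
Dropping cinnamon oats frees 40 cm; slotting in quinoa pops + barley squares (55 cm) lifts the total to 1094 at 65 cm.
Runner-up berry bites + quinoa pops + oat clusters tops out at 1004.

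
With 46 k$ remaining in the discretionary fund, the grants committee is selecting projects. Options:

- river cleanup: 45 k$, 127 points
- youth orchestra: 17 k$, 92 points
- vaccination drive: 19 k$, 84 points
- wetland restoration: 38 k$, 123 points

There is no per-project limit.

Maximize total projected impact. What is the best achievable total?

184

Density check — youth orchestra 5.41, vaccination drive 4.42, wetland restoration 3.24 are the best per k$.
Taking 2×youth orchestra: 34 k$ used, 184 in projected impact.
Every other selection either busts 46 k$ or fails to beat 184.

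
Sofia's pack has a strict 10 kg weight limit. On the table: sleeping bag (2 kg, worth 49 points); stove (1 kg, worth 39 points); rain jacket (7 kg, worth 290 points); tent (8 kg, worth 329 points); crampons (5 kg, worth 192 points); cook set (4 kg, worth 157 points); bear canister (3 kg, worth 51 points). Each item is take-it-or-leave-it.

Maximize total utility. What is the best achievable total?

388

A density-first pass picks sleeping bag + stove + rain jacket — 378 at 10 kg.
Dropping sleeping bag and rain jacket frees 9 kg; slotting in crampons + cook set (9 kg) lifts the total to 388 at 10 kg.
That's the maximum — no swap from here does better than 388.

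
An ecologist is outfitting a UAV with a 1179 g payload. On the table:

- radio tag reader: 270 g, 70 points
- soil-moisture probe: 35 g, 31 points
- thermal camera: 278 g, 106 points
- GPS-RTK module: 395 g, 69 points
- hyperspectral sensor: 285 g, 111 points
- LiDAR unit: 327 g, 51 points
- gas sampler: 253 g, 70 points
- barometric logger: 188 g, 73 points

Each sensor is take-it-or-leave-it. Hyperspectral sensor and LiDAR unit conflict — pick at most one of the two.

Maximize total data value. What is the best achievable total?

Best packing: radio tag reader + soil-moisture probe + thermal camera + hyperspectral sensor + barometric logger — 1056 g, 391 total.
Soil-moisture probe + thermal camera + hyperspectral sensor + gas sampler + barometric logger matches that 391 at 1039 g; no feasible combination exceeds it.

391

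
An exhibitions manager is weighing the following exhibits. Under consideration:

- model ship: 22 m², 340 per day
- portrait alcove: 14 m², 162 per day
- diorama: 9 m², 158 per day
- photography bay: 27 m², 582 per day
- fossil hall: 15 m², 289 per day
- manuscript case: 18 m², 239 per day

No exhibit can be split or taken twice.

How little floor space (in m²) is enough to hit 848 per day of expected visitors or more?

42

Need the lightest bundle worth ≥ 848.
photography bay + fossil hall reaches 871 using 42 m².
Any bundle with less than 42 m² falls short of 848.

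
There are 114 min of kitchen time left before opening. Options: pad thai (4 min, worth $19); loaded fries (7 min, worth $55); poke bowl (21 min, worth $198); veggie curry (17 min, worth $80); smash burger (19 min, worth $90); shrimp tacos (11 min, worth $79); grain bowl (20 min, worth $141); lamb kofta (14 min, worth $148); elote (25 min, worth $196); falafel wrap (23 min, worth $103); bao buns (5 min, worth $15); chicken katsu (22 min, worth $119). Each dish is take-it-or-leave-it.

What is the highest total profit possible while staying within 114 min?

The ratio heuristic lands on pad thai + loaded fries + poke bowl + shrimp tacos + grain bowl + lamb kofta + elote + bao buns (851) but leaves 7 min idle.
The 16 min tied up in pad thai and loaded fries and bao buns is better spent on chicken katsu — total rises to 881 (113 min).
Nothing else within 114 min beats 881.

881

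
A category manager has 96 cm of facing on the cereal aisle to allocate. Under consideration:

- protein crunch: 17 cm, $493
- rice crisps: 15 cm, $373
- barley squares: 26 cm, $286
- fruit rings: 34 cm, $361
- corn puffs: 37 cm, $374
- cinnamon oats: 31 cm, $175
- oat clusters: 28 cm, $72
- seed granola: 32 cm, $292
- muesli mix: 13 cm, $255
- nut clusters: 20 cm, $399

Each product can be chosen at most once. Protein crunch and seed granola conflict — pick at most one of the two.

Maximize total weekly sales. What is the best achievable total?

By weekly sales per cm: protein crunch 29.00, rice crisps 24.87, nut clusters 19.95 lead.
Best packing: protein crunch + rice crisps + barley squares + muesli mix + nut clusters — 91 cm, 1806 total.

1806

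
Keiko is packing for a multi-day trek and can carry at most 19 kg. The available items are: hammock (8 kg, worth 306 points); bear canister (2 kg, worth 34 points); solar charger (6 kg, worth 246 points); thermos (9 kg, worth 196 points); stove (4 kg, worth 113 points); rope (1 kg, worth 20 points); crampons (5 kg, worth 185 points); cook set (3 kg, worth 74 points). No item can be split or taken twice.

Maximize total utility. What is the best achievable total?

737

Hammock + solar charger + crampons uses 19 of the 19 kg and totals 737.
An exhaustive check of the 256 subsets confirms 737.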